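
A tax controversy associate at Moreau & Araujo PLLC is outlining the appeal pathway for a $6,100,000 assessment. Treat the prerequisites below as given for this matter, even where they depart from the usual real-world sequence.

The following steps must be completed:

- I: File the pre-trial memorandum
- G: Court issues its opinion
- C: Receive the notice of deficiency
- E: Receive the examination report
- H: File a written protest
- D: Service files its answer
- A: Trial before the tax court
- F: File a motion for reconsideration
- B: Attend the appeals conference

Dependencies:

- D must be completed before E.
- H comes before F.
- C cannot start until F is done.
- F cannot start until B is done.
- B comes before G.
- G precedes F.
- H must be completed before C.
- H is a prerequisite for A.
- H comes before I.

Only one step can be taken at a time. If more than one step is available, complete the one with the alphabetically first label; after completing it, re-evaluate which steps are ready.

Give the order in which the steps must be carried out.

Nothing is required for B, D and H. B has the earlier label → B first.
Ready: D, G and H. D has the earlier label → D.
E, G and H are all available; E has the earlier label → E.
Ready: G and H. G has the earlier label → G.
Next only H has its prerequisites met → H.
Now A, F and I have their prerequisites met. A has the earlier label, so A next.
F and I are both available; F has the earlier label → F.
C now also ready, so the ready set is {C, I}; C has the earlier label → C.
That leaves I as the only ready step → I.

B, D, E, G, H, A, F, C, I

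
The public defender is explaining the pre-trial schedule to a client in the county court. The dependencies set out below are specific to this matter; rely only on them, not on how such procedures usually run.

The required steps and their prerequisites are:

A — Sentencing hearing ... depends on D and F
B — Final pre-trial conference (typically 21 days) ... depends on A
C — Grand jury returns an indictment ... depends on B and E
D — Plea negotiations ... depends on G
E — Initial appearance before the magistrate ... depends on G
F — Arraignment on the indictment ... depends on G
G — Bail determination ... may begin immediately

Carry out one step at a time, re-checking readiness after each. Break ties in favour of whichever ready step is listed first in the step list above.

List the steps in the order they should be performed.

Only G has no prerequisites, so it is first.
Now D, E and F have their prerequisites met. D is listed earlier, so D next.
E and F are both available; E is listed earlier → E.
Next only F has its prerequisites met → F.
A needed D and F, now all done → A.
That leaves B as the only ready step → B.
C needed B and E, now all done → C.

G D E F A B C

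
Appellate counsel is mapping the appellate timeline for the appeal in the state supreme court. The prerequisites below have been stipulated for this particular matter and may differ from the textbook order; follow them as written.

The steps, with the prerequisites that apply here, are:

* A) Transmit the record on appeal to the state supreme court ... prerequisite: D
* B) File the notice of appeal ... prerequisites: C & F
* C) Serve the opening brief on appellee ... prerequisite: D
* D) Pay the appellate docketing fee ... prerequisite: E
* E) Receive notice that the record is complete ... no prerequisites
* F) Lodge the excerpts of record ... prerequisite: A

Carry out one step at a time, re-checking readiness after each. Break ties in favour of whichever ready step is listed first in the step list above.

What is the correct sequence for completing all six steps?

E, D, A, C, F, B

E is the only step with nothing outstanding, so it goes first.
That leaves D as the only ready step → D.
A and C are both available; A is listed earlier → A.
F now also ready, so the ready set is {C, F}; C is listed earlier → C.
F needed A, now all done → F.
B needed C and F, now all done → B.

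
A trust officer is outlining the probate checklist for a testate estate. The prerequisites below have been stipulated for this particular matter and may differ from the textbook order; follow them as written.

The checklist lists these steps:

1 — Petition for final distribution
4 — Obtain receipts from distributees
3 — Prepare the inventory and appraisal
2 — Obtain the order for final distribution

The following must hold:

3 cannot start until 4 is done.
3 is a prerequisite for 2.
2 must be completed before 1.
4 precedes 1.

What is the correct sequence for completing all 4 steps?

4 is the only step with nothing outstanding, so it goes first.
3 needed 4, now all done → 3.
2 needed 3, now all done → 2.
1 needed 4 and 2, now all done → 1.

4 3 2 1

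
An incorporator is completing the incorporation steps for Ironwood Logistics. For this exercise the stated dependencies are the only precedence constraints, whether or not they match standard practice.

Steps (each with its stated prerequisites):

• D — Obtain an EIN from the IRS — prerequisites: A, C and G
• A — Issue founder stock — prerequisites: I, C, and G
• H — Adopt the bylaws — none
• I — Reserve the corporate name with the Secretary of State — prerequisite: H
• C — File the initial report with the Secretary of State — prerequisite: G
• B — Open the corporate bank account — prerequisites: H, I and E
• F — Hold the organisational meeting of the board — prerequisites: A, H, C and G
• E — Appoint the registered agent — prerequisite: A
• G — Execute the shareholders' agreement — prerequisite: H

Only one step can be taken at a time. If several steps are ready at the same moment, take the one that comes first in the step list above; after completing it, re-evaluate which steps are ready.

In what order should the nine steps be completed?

H has no prerequisites → H first.
Ready: I and G. I is listed earlier → I.
G needed H, now all done → G.
C is the only step now ready → C.
Next only A has its prerequisites met → A.
Now D, F and E have their prerequisites met. D is listed earlier, so D next.
Now F and E have their prerequisites met. F is listed earlier, so F next.
E needed A, now all done → E.
That leaves B as the only ready step → B.

H → I → G → C → A → D → F → E → B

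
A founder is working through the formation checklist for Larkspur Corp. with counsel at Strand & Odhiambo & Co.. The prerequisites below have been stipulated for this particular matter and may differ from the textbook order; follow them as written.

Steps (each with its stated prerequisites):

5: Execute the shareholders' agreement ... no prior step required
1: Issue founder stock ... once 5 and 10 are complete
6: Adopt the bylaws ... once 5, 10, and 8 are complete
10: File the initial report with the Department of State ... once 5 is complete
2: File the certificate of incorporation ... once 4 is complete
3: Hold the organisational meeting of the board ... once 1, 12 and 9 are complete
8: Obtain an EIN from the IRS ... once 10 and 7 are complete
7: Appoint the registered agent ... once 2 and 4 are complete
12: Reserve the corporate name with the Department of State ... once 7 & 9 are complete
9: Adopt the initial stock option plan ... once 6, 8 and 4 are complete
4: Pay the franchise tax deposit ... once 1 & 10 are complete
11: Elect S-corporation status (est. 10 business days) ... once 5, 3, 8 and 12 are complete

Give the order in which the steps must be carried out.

5 is the only step with nothing outstanding, so it goes first.
10 needed 5, now all done → 10.
1 needed 5 and 10, now all done → 1.
4 needed 1 and 10, now all done → 4.
2 needed 4, now all done → 2.
7 needed 2 and 4, now all done → 7.
8 needed 10 and 7, now all done → 8.
6 is the only step now ready → 6.
That leaves 9 as the only ready step → 9.
12 is the only step now ready → 12.
3 needed 1, 12 and 9, now all done → 3.
That leaves 11 as the only ready step → 11.

5 10 1 4 2 7 8 6 9 12 3 11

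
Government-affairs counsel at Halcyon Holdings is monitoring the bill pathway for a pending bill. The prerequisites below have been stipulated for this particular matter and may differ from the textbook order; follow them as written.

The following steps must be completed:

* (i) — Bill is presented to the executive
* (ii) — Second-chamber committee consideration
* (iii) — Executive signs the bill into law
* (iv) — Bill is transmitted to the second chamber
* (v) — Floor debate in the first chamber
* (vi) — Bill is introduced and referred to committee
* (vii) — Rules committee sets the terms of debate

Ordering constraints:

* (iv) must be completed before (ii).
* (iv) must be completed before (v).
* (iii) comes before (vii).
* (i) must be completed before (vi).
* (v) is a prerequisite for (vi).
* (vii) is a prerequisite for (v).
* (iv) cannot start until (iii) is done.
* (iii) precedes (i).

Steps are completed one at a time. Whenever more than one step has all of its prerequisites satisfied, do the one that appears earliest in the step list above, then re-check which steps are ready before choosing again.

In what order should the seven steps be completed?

(iii) (i) (iv) (ii) (vii) (v) (vi)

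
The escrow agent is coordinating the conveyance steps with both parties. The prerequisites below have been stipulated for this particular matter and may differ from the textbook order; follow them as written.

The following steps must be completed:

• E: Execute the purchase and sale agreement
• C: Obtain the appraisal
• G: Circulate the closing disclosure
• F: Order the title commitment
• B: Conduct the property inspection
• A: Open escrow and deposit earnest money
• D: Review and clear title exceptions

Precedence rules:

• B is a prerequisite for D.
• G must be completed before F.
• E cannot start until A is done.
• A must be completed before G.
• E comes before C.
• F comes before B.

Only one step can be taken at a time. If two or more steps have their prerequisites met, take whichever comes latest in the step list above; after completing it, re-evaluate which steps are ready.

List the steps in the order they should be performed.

A is the only step with nothing outstanding, so it goes first.
Now G and E have their prerequisites met. G is listed later, so G next.
F and E are both available; F is listed later → F.
B now also ready, so the ready set is {B, E}; B is listed later → B.
Ready: D and E. D is listed later → D.
E needed A, now all done → E.
C needed E, now all done → C.

A G F B D E C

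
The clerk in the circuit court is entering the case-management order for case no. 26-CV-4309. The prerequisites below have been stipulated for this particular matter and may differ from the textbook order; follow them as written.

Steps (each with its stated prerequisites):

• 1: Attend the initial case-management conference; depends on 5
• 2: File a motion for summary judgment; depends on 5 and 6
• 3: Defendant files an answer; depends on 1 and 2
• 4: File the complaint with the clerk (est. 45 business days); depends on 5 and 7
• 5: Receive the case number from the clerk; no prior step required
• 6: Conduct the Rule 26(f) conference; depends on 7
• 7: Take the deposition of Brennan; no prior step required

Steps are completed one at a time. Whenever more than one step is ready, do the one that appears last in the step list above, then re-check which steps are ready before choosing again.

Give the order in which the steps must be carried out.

Nothing is required for 7 and 5. 7 is listed later → 7 first.
6 now also ready, so the ready set is {6, 5}; 6 is listed later → 6.
That leaves 5 as the only ready step → 5.
Ready: 4, 2 and 1. 4 is listed later → 4.
2 and 1 are both available; 2 is listed later → 2.
That leaves 1 as the only ready step → 1.
3 needed 2 and 1, now all done → 3.

7, 6, 5, 4, 2, 1, 3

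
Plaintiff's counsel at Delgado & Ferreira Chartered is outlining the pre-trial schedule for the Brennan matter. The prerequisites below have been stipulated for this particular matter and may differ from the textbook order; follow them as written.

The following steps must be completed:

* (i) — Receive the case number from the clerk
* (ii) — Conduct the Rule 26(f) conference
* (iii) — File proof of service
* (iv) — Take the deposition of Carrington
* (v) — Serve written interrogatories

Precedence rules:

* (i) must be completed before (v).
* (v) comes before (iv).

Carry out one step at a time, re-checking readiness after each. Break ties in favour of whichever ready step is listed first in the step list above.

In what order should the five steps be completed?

(i), (ii), (iii), (v), (iv)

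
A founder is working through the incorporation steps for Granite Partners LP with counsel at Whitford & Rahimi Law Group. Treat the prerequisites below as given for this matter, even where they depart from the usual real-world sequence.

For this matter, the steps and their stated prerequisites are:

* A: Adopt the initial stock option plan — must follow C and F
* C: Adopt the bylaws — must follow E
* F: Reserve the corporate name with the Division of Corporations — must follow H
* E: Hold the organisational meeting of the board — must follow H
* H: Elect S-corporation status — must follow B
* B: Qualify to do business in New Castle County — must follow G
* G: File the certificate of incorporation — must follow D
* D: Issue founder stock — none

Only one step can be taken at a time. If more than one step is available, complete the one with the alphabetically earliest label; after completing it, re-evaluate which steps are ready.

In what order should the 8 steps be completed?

D, G, B, H, E, C, F, A

Only D has no prerequisites, so it is first.
G needed D, now all done → G.
B needed G, now all done → B.
H needed B, now all done → H.
E and F are both available; E has the earlier label → E.
C and F are both available; C has the earlier label → C.
F is the only step now ready → F.
A is the only step now ready → A.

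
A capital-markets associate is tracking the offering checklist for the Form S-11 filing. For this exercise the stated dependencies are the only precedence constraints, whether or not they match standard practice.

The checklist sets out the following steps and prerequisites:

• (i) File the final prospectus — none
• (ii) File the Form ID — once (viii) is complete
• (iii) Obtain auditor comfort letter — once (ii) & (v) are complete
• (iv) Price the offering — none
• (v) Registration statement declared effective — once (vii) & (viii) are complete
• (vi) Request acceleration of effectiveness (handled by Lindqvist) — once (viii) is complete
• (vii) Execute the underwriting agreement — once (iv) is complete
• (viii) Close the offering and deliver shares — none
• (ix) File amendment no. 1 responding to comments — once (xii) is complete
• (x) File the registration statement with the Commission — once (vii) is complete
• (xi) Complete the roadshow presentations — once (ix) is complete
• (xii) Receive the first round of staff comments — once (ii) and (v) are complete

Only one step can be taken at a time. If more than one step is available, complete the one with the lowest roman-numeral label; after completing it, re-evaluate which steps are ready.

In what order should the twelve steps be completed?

(i) → (iv) → (vii) → (viii) → (ii) → (v) → (iii) → (vi) → (x) → (xii) → (ix) → (xi)

(i), (iv) and (viii) have no prerequisites; (i) has the earlier label, so (i) is first.
Now (iv) and (viii) have their prerequisites met. (iv) has the earlier label, so (iv) next.
(vii) now also ready, so the ready set is {(vii), (viii)}; (vii) has the earlier label → (vii).
(x) now also ready, so the ready set is {(viii), (x)}; (viii) has the earlier label → (viii).
(ii), (v), (vi) and (x) are all available; (ii) has the earlier label → (ii).
Ready: (v), (vi) and (x). (v) has the earlier label → (v).
(iii) and (xii) now also ready, so the ready set is {(iii), (vi), (x), (xii)}; (iii) has the earlier label → (iii).
Now (vi), (x) and (xii) have their prerequisites met. (vi) has the earlier label, so (vi) next.
Now (x) and (xii) have their prerequisites met. (x) has the earlier label, so (x) next.
(xii) needed (ii) and (v), now all done → (xii).
(ix) is the only step now ready → (ix).
(xi) is the only step now ready → (xi).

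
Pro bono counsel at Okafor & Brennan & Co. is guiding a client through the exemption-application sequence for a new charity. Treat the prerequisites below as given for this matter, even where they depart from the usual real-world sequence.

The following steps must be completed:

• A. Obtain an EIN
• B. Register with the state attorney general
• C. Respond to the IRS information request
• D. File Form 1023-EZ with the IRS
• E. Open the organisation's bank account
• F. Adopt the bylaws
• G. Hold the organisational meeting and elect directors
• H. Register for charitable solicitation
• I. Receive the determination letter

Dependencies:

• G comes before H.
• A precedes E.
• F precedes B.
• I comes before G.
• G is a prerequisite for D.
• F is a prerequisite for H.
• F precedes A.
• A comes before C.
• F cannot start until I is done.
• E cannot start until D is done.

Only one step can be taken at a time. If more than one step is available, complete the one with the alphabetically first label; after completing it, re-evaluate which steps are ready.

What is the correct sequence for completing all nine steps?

I, F, A, B, C, G, D, E, H

I has no prerequisites → I first.
Now F and G have their prerequisites met. F has the earlier label, so F next.
A and B now also ready, so the ready set is {A, B, G}; A has the earlier label → A.
C now also ready, so the ready set is {B, C, G}; B has the earlier label → B.
Now C and G have their prerequisites met. C has the earlier label, so C next.
G is the only step now ready → G.
Ready: D and H. D has the earlier label → D.
Now E and H have their prerequisites met. E has the earlier label, so E next.
H needed F and G, now all done → H.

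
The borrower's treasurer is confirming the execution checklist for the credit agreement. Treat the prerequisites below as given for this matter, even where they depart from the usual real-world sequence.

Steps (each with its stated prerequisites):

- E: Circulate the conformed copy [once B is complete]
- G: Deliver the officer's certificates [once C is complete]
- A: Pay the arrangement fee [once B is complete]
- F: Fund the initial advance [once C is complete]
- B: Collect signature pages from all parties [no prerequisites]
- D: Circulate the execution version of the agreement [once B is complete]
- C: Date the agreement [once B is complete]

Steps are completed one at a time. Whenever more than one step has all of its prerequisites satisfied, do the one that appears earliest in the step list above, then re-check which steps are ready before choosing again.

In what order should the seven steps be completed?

B is the only step with nothing outstanding, so it goes first.
Now E, A, D and C have their prerequisites met. E is listed earlier, so E next.
Ready: A, D and C. A is listed earlier → A.
Ready: D and C. D is listed earlier → D.
That leaves C as the only ready step → C.
Ready: G and F. G is listed earlier → G.
Next only F has its prerequisites met → F.

B, E, A, D, C, G, F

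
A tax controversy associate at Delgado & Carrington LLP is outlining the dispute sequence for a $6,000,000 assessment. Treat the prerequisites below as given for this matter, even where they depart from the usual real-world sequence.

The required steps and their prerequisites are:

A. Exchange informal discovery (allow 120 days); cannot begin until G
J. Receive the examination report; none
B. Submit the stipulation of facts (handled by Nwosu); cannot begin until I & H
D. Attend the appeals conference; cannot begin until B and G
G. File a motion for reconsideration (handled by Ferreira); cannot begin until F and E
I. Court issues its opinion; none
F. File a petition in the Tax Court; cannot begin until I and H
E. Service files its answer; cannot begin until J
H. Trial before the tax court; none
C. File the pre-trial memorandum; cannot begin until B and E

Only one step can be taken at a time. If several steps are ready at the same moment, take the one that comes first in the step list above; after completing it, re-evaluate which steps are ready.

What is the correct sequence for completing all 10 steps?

J → I → E → H → B → F → G → A → D → C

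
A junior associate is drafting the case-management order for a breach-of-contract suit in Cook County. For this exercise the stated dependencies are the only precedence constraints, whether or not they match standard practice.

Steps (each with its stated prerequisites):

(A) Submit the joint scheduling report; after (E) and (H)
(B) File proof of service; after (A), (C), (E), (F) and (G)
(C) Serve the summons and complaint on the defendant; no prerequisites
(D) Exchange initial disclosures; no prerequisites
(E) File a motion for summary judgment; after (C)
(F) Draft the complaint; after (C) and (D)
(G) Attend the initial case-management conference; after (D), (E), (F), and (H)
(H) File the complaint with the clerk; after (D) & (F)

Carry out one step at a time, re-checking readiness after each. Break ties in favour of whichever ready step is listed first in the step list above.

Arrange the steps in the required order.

(C), (D), (E), (F), (H), (A), (G), (B)

(C) and (D) have no prerequisites; (C) is listed earlier, so (C) is first.
(E) now also ready, so the ready set is {(D), (E)}; (D) is listed earlier → (D).
(F) now also ready, so the ready set is {(E), (F)}; (E) is listed earlier → (E).
Next only (F) has its prerequisites met → (F).
(H) needed (D) and (F), now all done → (H).
Now (A) and (G) have their prerequisites met. (A) is listed earlier, so (A) next.
(G) is the only step now ready → (G).
Next only (B) has its prerequisites met → (B).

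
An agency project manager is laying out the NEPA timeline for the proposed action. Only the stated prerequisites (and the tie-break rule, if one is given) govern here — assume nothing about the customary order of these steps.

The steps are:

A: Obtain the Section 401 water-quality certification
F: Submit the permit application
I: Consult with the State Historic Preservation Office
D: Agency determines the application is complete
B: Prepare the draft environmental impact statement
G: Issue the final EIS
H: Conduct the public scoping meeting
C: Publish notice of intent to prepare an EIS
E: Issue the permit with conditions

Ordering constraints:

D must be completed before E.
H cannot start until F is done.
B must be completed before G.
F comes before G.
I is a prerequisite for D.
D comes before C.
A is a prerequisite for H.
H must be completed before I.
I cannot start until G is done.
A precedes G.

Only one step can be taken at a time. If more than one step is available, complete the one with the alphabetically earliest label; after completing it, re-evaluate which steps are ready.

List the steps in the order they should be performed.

A → B → F → G → H → I → D → C → E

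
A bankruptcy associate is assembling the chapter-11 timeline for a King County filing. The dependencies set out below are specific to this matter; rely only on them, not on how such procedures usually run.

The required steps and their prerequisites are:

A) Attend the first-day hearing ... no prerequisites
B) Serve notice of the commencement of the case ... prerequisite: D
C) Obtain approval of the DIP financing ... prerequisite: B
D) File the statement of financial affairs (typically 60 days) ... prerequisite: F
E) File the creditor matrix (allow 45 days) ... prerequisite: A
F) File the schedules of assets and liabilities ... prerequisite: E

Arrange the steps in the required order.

Only A has no prerequisites, so it is first.
That leaves E as the only ready step → E.
F is the only step now ready → F.
Next only D has its prerequisites met → D.
B needed D, now all done → B.
C is the only step now ready → C.

A, E, F, D, B, C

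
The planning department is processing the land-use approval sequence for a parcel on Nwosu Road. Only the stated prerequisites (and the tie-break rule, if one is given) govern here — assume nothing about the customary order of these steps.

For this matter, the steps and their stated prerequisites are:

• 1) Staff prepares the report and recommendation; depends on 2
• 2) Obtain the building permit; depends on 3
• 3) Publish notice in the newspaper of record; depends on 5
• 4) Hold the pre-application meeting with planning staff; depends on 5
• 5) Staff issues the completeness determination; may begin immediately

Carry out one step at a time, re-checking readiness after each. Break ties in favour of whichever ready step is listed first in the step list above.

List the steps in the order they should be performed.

5 is the only step with nothing outstanding, so it goes first.
Ready: 3 and 4. 3 is listed earlier → 3.
Ready: 2 and 4. 2 is listed earlier → 2.
Now 1 and 4 have their prerequisites met. 1 is listed earlier, so 1 next.
4 needed 5, now all done → 4.

5, 3, 2, 1, 4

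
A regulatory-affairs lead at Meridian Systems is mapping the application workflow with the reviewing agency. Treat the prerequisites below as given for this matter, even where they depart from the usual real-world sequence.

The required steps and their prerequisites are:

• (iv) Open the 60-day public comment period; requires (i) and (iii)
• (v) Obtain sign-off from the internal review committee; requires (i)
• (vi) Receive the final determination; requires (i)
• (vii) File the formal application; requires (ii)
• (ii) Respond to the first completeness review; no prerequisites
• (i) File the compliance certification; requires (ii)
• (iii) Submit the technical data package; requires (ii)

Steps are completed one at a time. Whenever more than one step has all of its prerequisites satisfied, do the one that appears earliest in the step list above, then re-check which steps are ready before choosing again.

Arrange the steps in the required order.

(ii) has no prerequisites → (ii) first.
Ready: (vii), (i) and (iii). (vii) is listed earlier → (vii).
Now (i) and (iii) have their prerequisites met. (i) is listed earlier, so (i) next.
Ready: (v), (vi) and (iii). (v) is listed earlier → (v).
Ready: (vi) and (iii). (vi) is listed earlier → (vi).
(iii) is the only step now ready → (iii).
(iv) needed (i) and (iii), now all done → (iv).

(ii), (vii), (i), (v), (vi), (iii), (iv)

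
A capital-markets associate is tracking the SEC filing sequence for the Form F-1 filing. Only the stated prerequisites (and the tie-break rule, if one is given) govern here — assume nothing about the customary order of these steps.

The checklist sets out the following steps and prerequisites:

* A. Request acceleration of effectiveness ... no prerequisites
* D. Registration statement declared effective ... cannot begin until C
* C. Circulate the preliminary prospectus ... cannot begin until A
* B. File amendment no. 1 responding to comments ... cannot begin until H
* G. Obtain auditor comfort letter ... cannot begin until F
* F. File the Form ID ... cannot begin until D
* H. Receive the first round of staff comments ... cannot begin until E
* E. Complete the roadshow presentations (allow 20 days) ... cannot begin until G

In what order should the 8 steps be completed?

A has no prerequisites → A first.
Next only C has its prerequisites met → C.
D needed C, now all done → D.
F needed D, now all done → F.
G needed F, now all done → G.
That leaves E as the only ready step → E.
H needed E, now all done → H.
Next only B has its prerequisites met → B.

A → C → D → F → G → E → H → B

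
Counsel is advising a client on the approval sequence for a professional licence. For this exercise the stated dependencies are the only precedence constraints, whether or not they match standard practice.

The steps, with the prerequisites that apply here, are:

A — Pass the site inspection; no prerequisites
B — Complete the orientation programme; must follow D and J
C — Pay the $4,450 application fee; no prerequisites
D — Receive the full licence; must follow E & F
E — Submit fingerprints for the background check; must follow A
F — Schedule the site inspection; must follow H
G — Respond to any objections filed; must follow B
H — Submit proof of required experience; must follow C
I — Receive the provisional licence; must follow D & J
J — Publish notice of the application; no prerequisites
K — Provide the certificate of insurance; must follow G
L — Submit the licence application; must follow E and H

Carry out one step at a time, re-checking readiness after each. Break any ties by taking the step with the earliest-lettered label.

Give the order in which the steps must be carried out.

Nothing is required for A, C and J. A has the earlier label → A first.
Ready: C, E and J. C has the earlier label → C.
Now E, H and J have their prerequisites met. E has the earlier label, so E next.
H and J are both available; H has the earlier label → H.
Ready: F, J and L. F has the earlier label → F.
D now also ready, so the ready set is {D, J, L}; D has the earlier label → D.
Ready: J and L. J has the earlier label → J.
B and I now also ready, so the ready set is {B, I, L}; B has the earlier label → B.
Now G, I and L have their prerequisites met. G has the earlier label, so G next.
Now I, K and L have their prerequisites met. I has the earlier label, so I next.
Now K and L have their prerequisites met. K has the earlier label, so K next.
L is the only step now ready → L.

A C E H F D J B G I K L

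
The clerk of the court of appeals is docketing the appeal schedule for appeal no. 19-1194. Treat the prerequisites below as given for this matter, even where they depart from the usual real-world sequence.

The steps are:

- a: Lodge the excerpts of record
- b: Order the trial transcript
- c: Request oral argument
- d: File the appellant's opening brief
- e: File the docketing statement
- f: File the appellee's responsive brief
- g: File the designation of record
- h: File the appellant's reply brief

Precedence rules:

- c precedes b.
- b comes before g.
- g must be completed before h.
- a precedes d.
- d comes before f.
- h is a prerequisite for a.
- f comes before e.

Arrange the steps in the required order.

c is the only step with nothing outstanding, so it goes first.
b needed c, now all done → b.
g needed b, now all done → g.
h is the only step now ready → h.
Next only a has its prerequisites met → a.
d needed a, now all done → d.
f is the only step now ready → f.
That leaves e as the only ready step → e.

c b g h a d f e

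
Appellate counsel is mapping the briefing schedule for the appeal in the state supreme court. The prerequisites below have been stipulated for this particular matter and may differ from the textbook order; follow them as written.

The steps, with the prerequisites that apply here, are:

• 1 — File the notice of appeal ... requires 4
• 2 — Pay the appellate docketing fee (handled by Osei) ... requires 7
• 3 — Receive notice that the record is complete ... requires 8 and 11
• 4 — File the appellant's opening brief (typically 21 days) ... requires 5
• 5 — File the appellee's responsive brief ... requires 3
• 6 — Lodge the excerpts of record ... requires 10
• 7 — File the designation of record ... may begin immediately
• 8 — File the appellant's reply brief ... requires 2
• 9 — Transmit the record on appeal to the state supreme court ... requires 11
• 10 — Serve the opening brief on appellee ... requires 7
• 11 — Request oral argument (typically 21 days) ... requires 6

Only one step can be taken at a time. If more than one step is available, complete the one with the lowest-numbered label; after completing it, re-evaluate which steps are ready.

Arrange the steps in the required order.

7, 2, 8, 10, 6, 11, 3, 5, 4, 1, 9

Only 7 has no prerequisites, so it is first.
Ready: 2 and 10. 2 has the earlier label → 2.
8 now also ready, so the ready set is {8, 10}; 8 has the earlier label → 8.
10 is the only step now ready → 10.
Next only 6 has its prerequisites met → 6.
Next only 11 has its prerequisites met → 11.
Now 3 and 9 have their prerequisites met. 3 has the earlier label, so 3 next.
5 now also ready, so the ready set is {5, 9}; 5 has the earlier label → 5.
Now 4 and 9 have their prerequisites met. 4 has the earlier label, so 4 next.
1 now also ready, so the ready set is {1, 9}; 1 has the earlier label → 1.
9 is the only step now ready → 9.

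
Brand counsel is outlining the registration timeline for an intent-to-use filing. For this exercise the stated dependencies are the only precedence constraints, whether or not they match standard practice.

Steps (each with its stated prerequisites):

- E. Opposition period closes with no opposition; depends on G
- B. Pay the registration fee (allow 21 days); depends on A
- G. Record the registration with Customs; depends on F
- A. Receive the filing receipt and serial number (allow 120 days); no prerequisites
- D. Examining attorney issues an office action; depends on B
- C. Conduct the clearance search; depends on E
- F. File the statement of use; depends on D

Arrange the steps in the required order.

A, B, D, F, G, E, C

A has no prerequisites → A first.
B is the only step now ready → B.
That leaves D as the only ready step → D.
F needed D, now all done → F.
G needed F, now all done → G.
E needed G, now all done → E.
C needed E, now all done → C.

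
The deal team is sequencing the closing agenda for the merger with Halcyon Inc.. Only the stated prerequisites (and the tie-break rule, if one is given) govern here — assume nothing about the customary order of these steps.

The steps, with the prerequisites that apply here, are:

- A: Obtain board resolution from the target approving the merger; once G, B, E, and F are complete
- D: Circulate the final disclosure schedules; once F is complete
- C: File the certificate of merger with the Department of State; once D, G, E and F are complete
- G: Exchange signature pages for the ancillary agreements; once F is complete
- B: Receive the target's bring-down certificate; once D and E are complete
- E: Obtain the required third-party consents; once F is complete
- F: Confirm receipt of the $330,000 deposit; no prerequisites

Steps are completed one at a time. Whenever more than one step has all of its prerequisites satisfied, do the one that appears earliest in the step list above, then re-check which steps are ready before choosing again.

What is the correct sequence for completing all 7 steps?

F D G E C B A

F has no prerequisites → F first.
Ready: D, G and E. D is listed earlier → D.
Ready: G and E. G is listed earlier → G.
E is the only step now ready → E.
Now C and B have their prerequisites met. C is listed earlier, so C next.
That leaves B as the only ready step → B.
A needed G, B, E and F, now all done → A.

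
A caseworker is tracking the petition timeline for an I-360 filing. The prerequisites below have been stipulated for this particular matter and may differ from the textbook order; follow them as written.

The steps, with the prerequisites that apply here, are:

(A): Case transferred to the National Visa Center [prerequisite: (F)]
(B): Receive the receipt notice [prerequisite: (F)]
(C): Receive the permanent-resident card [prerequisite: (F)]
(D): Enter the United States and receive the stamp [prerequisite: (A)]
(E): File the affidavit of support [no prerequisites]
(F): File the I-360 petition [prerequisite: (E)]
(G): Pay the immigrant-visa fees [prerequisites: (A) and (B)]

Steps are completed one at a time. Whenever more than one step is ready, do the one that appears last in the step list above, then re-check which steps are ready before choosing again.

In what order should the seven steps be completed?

(E) → (F) → (C) → (B) → (A) → (G) → (D)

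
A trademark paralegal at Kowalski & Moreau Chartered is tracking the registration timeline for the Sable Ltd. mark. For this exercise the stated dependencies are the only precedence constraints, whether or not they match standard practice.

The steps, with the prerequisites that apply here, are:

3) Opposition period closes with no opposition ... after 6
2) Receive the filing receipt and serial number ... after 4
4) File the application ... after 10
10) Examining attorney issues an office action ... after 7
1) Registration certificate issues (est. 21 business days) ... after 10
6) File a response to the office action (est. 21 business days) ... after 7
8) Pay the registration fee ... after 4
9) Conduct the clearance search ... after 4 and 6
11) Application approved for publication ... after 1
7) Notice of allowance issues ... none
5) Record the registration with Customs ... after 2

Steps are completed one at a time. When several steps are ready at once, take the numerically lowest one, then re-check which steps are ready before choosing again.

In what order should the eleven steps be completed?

7 6 3 10 1 4 2 5 8 9 11

7 is the only step with nothing outstanding, so it goes first.
6 and 10 are both available; 6 has the earlier label → 6.
3 now also ready, so the ready set is {3, 10}; 3 has the earlier label → 3.
10 needed 7, now all done → 10.
Ready: 1 and 4. 1 has the earlier label → 1.
11 now also ready, so the ready set is {4, 11}; 4 has the earlier label → 4.
Ready: 2, 8, 9 and 11. 2 has the earlier label → 2.
5 now also ready, so the ready set is {5, 8, 9, 11}; 5 has the earlier label → 5.
8, 9 and 11 are all available; 8 has the earlier label → 8.
Now 9 and 11 have their prerequisites met. 9 has the earlier label, so 9 next.
11 needed 1, now all done → 11.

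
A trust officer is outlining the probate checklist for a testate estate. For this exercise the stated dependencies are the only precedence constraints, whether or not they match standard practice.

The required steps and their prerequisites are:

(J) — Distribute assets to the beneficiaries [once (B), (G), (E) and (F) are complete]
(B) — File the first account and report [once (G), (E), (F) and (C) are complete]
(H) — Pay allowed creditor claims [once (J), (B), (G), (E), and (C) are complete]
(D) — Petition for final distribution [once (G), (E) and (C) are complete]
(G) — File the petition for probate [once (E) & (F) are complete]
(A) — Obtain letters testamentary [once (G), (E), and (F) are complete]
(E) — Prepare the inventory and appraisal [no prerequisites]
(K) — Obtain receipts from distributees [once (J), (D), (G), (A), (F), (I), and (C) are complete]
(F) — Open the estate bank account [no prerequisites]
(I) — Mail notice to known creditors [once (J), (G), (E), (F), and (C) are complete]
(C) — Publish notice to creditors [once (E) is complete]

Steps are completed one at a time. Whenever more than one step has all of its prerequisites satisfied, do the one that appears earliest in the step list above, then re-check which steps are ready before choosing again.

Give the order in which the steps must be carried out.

(E) (F) (G) (A) (C) (B) (J) (H) (D) (I) (K)

(E) and (F) have no prerequisites; (E) is listed earlier, so (E) is first.
(C) now also ready, so the ready set is {(F), (C)}; (F) is listed earlier → (F).
Now (G) and (C) have their prerequisites met. (G) is listed earlier, so (G) next.
(A) and (C) are both available; (A) is listed earlier → (A).
(C) needed (E), now all done → (C).
Now (B) and (D) have their prerequisites met. (B) is listed earlier, so (B) next.
(J) and (D) are both available; (J) is listed earlier → (J).
(H) and (I) now also ready, so the ready set is {(H), (D), (I)}; (H) is listed earlier → (H).
(D) and (I) are both available; (D) is listed earlier → (D).
That leaves (I) as the only ready step → (I).
That leaves (K) as the only ready step → (K).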